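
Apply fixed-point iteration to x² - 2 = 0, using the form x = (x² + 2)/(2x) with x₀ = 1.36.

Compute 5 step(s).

Equation: x² - 2 = 0
Fixed-point form: x = (x² + 2)/(2x)
x₀ = 1.36

x_1 = g(1.360000) = 1.415294
x_2 = g(1.415294) = 1.414214
x_3 = g(1.414214) = 1.414214
x_4 = g(1.414214) = 1.414214
x_5 = g(1.414214) = 1.414214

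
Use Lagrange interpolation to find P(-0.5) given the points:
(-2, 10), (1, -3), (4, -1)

Lagrange interpolation formula:
P(x) = Σ yᵢ × Lᵢ(x)
where Lᵢ(x) = Π_{j≠i} (x - xⱼ)/(xᵢ - xⱼ)

L_0(-0.5) = (-0.5 - 1)/(-2 - 1) × (-0.5 - 4)/(-2 - 4) = 0.375000
L_1(-0.5) = (-0.5 - (-2))/(1 - (-2)) × (-0.5 - 4)/(1 - 4) = 0.750000
L_2(-0.5) = (-0.5 - (-2))/(4 - (-2)) × (-0.5 - 1)/(4 - 1) = -0.125000

P(-0.5) = 10×L_0(-0.5) + (-3)×L_1(-0.5) + (-1)×L_2(-0.5)
P(-0.5) = 1.625000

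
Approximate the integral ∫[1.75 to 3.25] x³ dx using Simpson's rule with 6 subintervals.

f(x) = x³
a = 1.75, b = 3.25, n = 6
h = (b - a)/n = 0.250000

Simpson's rule: (h/3)[f(x₀) + 4f(x₁) + 2f(x₂) + ... + f(xₙ)]

x_0 = 1.7500, f(x_0) = 5.359375, coefficient = 1
x_1 = 2.0000, f(x_1) = 8.000000, coefficient = 4
x_2 = 2.2500, f(x_2) = 11.390625, coefficient = 2
x_3 = 2.5000, f(x_3) = 15.625000, coefficient = 4
x_4 = 2.7500, f(x_4) = 20.796875, coefficient = 2
x_5 = 3.0000, f(x_5) = 27.000000, coefficient = 4
x_6 = 3.2500, f(x_6) = 34.328125, coefficient = 1

I ≈ (0.250000/3) × 306.562500 = 25.546875
Exact value: 25.546875
Error: 0.000000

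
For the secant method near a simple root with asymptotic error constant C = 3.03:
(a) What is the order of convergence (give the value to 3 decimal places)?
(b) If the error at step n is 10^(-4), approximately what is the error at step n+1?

(a) Secant method has superlinear convergence with order φ = (1+√5)/2 ≈ 1.618.
    This means |e_{n+1}| ≈ C|e_n|^1.618.

(b) With |e_n| = 10^(-4) and C = 3.03:
    |e_{n+1}| ≈ 3.03 × (10^(-4))^1.618 = 3.03 × 10^(-6.47)

(a) ≈ 1.618 (golden ratio); (b) |e_{n+1}| ≈ 1.022e-06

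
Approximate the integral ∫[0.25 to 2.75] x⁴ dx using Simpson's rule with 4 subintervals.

f(x) = x⁴
a = 0.25, b = 2.75, n = 4
h = (b - a)/n = 0.625000

Simpson's rule: (h/3)[f(x₀) + 4f(x₁) + 2f(x₂) + ... + f(xₙ)]

x_0 = 0.2500, f(x_0) = 0.003906, coefficient = 1
x_1 = 0.8750, f(x_1) = 0.586182, coefficient = 4
x_2 = 1.5000, f(x_2) = 5.062500, coefficient = 2
x_3 = 2.1250, f(x_3) = 20.390869, coefficient = 4
x_4 = 2.7500, f(x_4) = 57.191406, coefficient = 1

I ≈ (0.625000/3) × 151.228516 = 31.505941
Exact value: 31.455078
Error: 0.050863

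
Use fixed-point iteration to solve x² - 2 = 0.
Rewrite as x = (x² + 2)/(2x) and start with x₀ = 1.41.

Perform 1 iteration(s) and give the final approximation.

Equation: x² - 2 = 0
Fixed-point form: x = (x² + 2)/(2x)
x₀ = 1.41

x_1 = g(1.410000) = 1.414220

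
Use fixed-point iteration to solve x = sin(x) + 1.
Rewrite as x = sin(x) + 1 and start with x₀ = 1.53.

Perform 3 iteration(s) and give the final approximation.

Equation: x = sin(x) + 1
Fixed-point form: x = sin(x) + 1
x₀ = 1.53

x_1 = g(1.530000) = 1.999168
x_2 = g(1.999168) = 1.909643
x_3 = g(1.909643) = 1.943139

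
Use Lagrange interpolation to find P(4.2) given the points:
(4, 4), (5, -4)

Lagrange interpolation formula:
P(x) = Σ yᵢ × Lᵢ(x)
where Lᵢ(x) = Π_{j≠i} (x - xⱼ)/(xᵢ - xⱼ)

L_0(4.2) = (4.2 - 5)/(4 - 5) = 0.800000
L_1(4.2) = (4.2 - 4)/(5 - 4) = 0.200000

P(4.2) = 4×L_0(4.2) + (-4)×L_1(4.2)
P(4.2) = 2.400000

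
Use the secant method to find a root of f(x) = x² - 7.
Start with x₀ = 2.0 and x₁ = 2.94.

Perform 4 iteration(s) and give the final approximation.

f(x) = x² - 7
x₀ = 2.0, x₁ = 2.94

Secant formula: x_{n+1} = x_n - f(x_n)(x_n - x_{n-1})/(f(x_n) - f(x_{n-1}))

Iteration 1:
  f(2.000000) = -3.000000
  f(2.940000) = 1.643600
  x_2 = 2.940000 - 1.643600×(2.940000 - 2.000000)/(1.643600 - (-3.000000))
       = 2.607287
Iteration 2:
  f(2.940000) = 1.643600
  f(2.607287) = -0.202052
  x_3 = 2.607287 - (-0.202052)×(2.607287 - 2.940000)/(-0.202052 - 1.643600)
       = 2.643711
Iteration 3:
  f(2.607287) = -0.202052
  f(2.643711) = -0.010792
  x_4 = 2.643711 - (-0.010792)×(2.643711 - 2.607287)/(-0.010792 - (-0.202052))
       = 2.645766
Iteration 4:
  f(2.643711) = -0.010792
  f(2.645766) = 0.000079
  x_5 = 2.645766 - 0.000079×(2.645766 - 2.643711)/(0.000079 - (-0.010792))
       = 2.645751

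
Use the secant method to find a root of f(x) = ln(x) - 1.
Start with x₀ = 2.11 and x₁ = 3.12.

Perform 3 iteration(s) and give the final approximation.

f(x) = ln(x) - 1
x₀ = 2.11, x₁ = 3.12

Secant formula: x_{n+1} = x_n - f(x_n)(x_n - x_{n-1})/(f(x_n) - f(x_{n-1}))

Iteration 1:
  f(2.110000) = -0.253312
  f(3.120000) = 0.137833
  x_2 = 3.120000 - 0.137833×(3.120000 - 2.110000)/(0.137833 - (-0.253312))
       = 2.764093
Iteration 2:
  f(3.120000) = 0.137833
  f(2.764093) = 0.016712
  x_3 = 2.764093 - 0.016712×(2.764093 - 3.120000)/(0.016712 - 0.137833)
       = 2.714984
Iteration 3:
  f(2.764093) = 0.016712
  f(2.714984) = -0.001214
  x_4 = 2.714984 - (-0.001214)×(2.714984 - 2.764093)/(-0.001214 - 0.016712)
       = 2.718310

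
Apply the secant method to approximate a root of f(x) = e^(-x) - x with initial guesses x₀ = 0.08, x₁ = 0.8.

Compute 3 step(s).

f(x) = e^(-x) - x
x₀ = 0.08, x₁ = 0.8

Secant formula: x_{n+1} = x_n - f(x_n)(x_n - x_{n-1})/(f(x_n) - f(x_{n-1}))

Iteration 1:
  f(0.080000) = 0.843116
  f(0.800000) = -0.350671
  x_2 = 0.800000 - (-0.350671)×(0.800000 - 0.080000)/(-0.350671 - 0.843116)
       = 0.588502
Iteration 2:
  f(0.800000) = -0.350671
  f(0.588502) = -0.033344
  x_3 = 0.588502 - (-0.033344)×(0.588502 - 0.800000)/(-0.033344 - (-0.350671))
       = 0.566278
Iteration 3:
  f(0.588502) = -0.033344
  f(0.566278) = 0.001356
  x_4 = 0.566278 - 0.001356×(0.566278 - 0.588502)/(0.001356 - (-0.033344))
       = 0.567147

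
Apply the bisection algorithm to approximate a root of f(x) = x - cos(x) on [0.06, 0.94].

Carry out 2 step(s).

f(x) = x - cos(x)
Initial interval: [0.06, 0.94]

Iteration 1:
  c_1 = (0.060000 + 0.940000)/2 = 0.500000
  f(c_1) = f(0.500000) = -0.377583
  f(a) × f(c) ≥ 0, new interval: [0.500000, 0.940000]
Iteration 2:
  c_2 = (0.500000 + 0.940000)/2 = 0.720000
  f(c_2) = f(0.720000) = -0.031806
  f(a) × f(c) ≥ 0, new interval: [0.720000, 0.940000]

After 2 iteration(s), the approximation is c_2 = 0.720000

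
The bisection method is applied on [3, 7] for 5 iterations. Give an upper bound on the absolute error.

Bisection error bound: |error| ≤ (b-a)/2^n
|error| ≤ (7 - 3)/2^5 = 4/2^5
|error| ≤ 0.1250000000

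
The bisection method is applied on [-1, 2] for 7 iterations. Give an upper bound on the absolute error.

Bisection error bound: |error| ≤ (b-a)/2^n
|error| ≤ (2 - (-1))/2^7 = 3/2^7
|error| ≤ 0.0234375000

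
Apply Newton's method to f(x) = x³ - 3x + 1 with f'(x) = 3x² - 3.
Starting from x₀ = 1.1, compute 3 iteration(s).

f(x) = x³ - 3x + 1
f'(x) = 3x² - 3
x₀ = 1.1

Newton-Raphson formula: x_{n+1} = x_n - f(x_n)/f'(x_n)

Iteration 1:
  f(1.100000) = -0.969000
  f'(1.100000) = 0.630000
  x_1 = 1.100000 - (-0.969000)/0.630000 = 2.638095
Iteration 2:
  f(2.638095) = 11.445661
  f'(2.638095) = 17.878639
  x_2 = 2.638095 - 11.445661/17.878639 = 1.997909
Iteration 3:
  f(1.997909) = 2.981206
  f'(1.997909) = 8.974920
  x_3 = 1.997909 - 2.981206/8.974920 = 1.665738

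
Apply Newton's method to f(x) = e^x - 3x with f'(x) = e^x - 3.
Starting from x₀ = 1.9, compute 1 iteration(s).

f(x) = e^x - 3x
f'(x) = e^x - 3
x₀ = 1.9

Newton-Raphson formula: x_{n+1} = x_n - f(x_n)/f'(x_n)

Iteration 1:
  f(1.900000) = 0.985894
  f'(1.900000) = 3.685894
  x_1 = 1.900000 - 0.985894/3.685894 = 1.632522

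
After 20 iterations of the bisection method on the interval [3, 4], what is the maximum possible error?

Bisection error bound: |error| ≤ (b-a)/2^n
|error| ≤ (4 - 3)/2^20 = 1/2^20
|error| ≤ 0.0000009537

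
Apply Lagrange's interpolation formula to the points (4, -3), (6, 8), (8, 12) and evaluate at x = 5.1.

Lagrange interpolation formula:
P(x) = Σ yᵢ × Lᵢ(x)
where Lᵢ(x) = Π_{j≠i} (x - xⱼ)/(xᵢ - xⱼ)

L_0(5.1) = (5.1 - 6)/(4 - 6) × (5.1 - 8)/(4 - 8) = 0.326250
L_1(5.1) = (5.1 - 4)/(6 - 4) × (5.1 - 8)/(6 - 8) = 0.797500
L_2(5.1) = (5.1 - 4)/(8 - 4) × (5.1 - 6)/(8 - 6) = -0.123750

P(5.1) = (-3)×L_0(5.1) + 8×L_1(5.1) + 12×L_2(5.1)
P(5.1) = 3.916250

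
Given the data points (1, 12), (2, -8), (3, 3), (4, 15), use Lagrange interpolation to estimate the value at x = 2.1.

Lagrange interpolation formula:
P(x) = Σ yᵢ × Lᵢ(x)
where Lᵢ(x) = Π_{j≠i} (x - xⱼ)/(xᵢ - xⱼ)

L_0(2.1) = (2.1 - 2)/(1 - 2) × (2.1 - 3)/(1 - 3) × (2.1 - 4)/(1 - 4) = -0.028500
L_1(2.1) = (2.1 - 1)/(2 - 1) × (2.1 - 3)/(2 - 3) × (2.1 - 4)/(2 - 4) = 0.940500
L_2(2.1) = (2.1 - 1)/(3 - 1) × (2.1 - 2)/(3 - 2) × (2.1 - 4)/(3 - 4) = 0.104500
L_3(2.1) = (2.1 - 1)/(4 - 1) × (2.1 - 2)/(4 - 2) × (2.1 - 3)/(4 - 3) = -0.016500

P(2.1) = 12×L_0(2.1) + (-8)×L_1(2.1) + 3×L_2(2.1) + 15×L_3(2.1)
P(2.1) = -7.800000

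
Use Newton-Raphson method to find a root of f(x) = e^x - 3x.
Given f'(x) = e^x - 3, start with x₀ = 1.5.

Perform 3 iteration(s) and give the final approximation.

f(x) = e^x - 3x
f'(x) = e^x - 3
x₀ = 1.5

Newton-Raphson formula: x_{n+1} = x_n - f(x_n)/f'(x_n)

Iteration 1:
  f(1.500000) = -0.018311
  f'(1.500000) = 1.481689
  x_1 = 1.500000 - (-0.018311)/1.481689 = 1.512358
Iteration 2:
  f(1.512358) = 0.000344
  f'(1.512358) = 1.537418
  x_2 = 1.512358 - 0.000344/1.537418 = 1.512135
Iteration 3:
  f(1.512135) = 0.000000
  f'(1.512135) = 1.536404
  x_3 = 1.512135 - 0.000000/1.536404 = 1.512135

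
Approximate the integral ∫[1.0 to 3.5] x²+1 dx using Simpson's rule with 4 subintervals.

f(x) = x²+1
a = 1.0, b = 3.5, n = 4
h = (b - a)/n = 0.625000

Simpson's rule: (h/3)[f(x₀) + 4f(x₁) + 2f(x₂) + ... + f(xₙ)]

x_0 = 1.0000, f(x_0) = 2.000000, coefficient = 1
x_1 = 1.6250, f(x_1) = 3.640625, coefficient = 4
x_2 = 2.2500, f(x_2) = 6.062500, coefficient = 2
x_3 = 2.8750, f(x_3) = 9.265625, coefficient = 4
x_4 = 3.5000, f(x_4) = 13.250000, coefficient = 1

I ≈ (0.625000/3) × 79.000000 = 16.458333
Exact value: 16.458333
Error: 0.000000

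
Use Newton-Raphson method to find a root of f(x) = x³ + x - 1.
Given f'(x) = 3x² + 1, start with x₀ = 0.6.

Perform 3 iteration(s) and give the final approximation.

f(x) = x³ + x - 1
f'(x) = 3x² + 1
x₀ = 0.6

Newton-Raphson formula: x_{n+1} = x_n - f(x_n)/f'(x_n)

Iteration 1:
  f(0.600000) = -0.184000
  f'(0.600000) = 2.080000
  x_1 = 0.600000 - (-0.184000)/2.080000 = 0.688462
Iteration 2:
  f(0.688462) = 0.014778
  f'(0.688462) = 2.421938
  x_2 = 0.688462 - 0.014778/2.421938 = 0.682360
Iteration 3:
  f(0.682360) = 0.000077
  f'(0.682360) = 2.396845
  x_3 = 0.682360 - 0.000077/2.396845 = 0.682328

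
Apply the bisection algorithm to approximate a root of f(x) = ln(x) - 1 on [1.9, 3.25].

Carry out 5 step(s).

f(x) = ln(x) - 1
Initial interval: [1.9, 3.25]

Iteration 1:
  c_1 = (1.900000 + 3.250000)/2 = 2.575000
  f(c_1) = f(2.575000) = -0.054150
  f(a) × f(c) ≥ 0, new interval: [2.575000, 3.250000]
Iteration 2:
  c_2 = (2.575000 + 3.250000)/2 = 2.912500
  f(c_2) = f(2.912500) = 0.069012
  f(a) × f(c) < 0, new interval: [2.575000, 2.912500]
Iteration 3:
  c_3 = (2.575000 + 2.912500)/2 = 2.743750
  f(c_3) = f(2.743750) = 0.009326
  f(a) × f(c) < 0, new interval: [2.575000, 2.743750]
Iteration 4:
  c_4 = (2.575000 + 2.743750)/2 = 2.659375
  f(c_4) = f(2.659375) = -0.021909
  f(a) × f(c) ≥ 0, new interval: [2.659375, 2.743750]
Iteration 5:
  c_5 = (2.659375 + 2.743750)/2 = 2.701563
  f(c_5) = f(2.701563) = -0.006170
  f(a) × f(c) ≥ 0, new interval: [2.701563, 2.743750]

After 5 iteration(s), the approximation is c_5 = 2.701563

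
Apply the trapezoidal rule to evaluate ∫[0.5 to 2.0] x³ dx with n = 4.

f(x) = x³
a = 0.5, b = 2.0, n = 4
h = (b - a)/n = 0.375000

Trapezoidal rule: (h/2)[f(x₀) + 2f(x₁) + 2f(x₂) + ... + f(xₙ)]

x_0 = 0.5000, f(x_0) = 0.125000, coefficient = 1
x_1 = 0.8750, f(x_1) = 0.669922, coefficient = 2
x_2 = 1.2500, f(x_2) = 1.953125, coefficient = 2
x_3 = 1.6250, f(x_3) = 4.291016, coefficient = 2
x_4 = 2.0000, f(x_4) = 8.000000, coefficient = 1

I ≈ (0.375000/2) × 21.953125 = 4.116211
Exact value: 3.984375
Error: 0.131836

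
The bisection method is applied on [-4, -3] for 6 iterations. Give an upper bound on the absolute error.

Bisection error bound: |error| ≤ (b-a)/2^n
|error| ≤ (-3 - (-4))/2^6 = 1/2^6
|error| ≤ 0.0156250000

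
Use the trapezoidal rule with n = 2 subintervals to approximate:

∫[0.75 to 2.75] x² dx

f(x) = x²
a = 0.75, b = 2.75, n = 2
h = (b - a)/n = 1.000000

Trapezoidal rule: (h/2)[f(x₀) + 2f(x₁) + 2f(x₂) + ... + f(xₙ)]

x_0 = 0.7500, f(x_0) = 0.562500, coefficient = 1
x_1 = 1.7500, f(x_1) = 3.062500, coefficient = 2
x_2 = 2.7500, f(x_2) = 7.562500, coefficient = 1

I ≈ (1.000000/2) × 14.250000 = 7.125000
Exact value: 6.791667
Error: 0.333333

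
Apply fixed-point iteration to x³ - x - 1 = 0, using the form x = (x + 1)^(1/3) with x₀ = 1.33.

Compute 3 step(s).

Equation: x³ - x - 1 = 0
Fixed-point form: x = (x + 1)^(1/3)
x₀ = 1.33

x_1 = g(1.330000) = 1.325721
x_2 = g(1.325721) = 1.324908
x_3 = g(1.324908) = 1.324754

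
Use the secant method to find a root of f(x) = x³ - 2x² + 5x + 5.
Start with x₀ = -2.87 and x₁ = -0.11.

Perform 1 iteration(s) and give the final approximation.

f(x) = x³ - 2x² + 5x + 5
x₀ = -2.87, x₁ = -0.11

Secant formula: x_{n+1} = x_n - f(x_n)(x_n - x_{n-1})/(f(x_n) - f(x_{n-1}))

Iteration 1:
  f(-2.870000) = -49.463703
  f(-0.110000) = 4.424469
  x_2 = -0.110000 - 4.424469×(-0.110000 - (-2.870000))/(4.424469 - (-49.463703))
       = -0.336609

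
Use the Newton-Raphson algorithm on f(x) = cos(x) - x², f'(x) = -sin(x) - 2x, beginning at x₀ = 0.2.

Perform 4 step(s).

f(x) = cos(x) - x²
f'(x) = -sin(x) - 2x
x₀ = 0.2

Newton-Raphson formula: x_{n+1} = x_n - f(x_n)/f'(x_n)

Iteration 1:
  f(0.200000) = 0.940067
  f'(0.200000) = -0.598669
  x_1 = 0.200000 - 0.940067/(-0.598669) = 1.770260
Iteration 2:
  f(1.770260) = -3.331965
  f'(1.770260) = -4.520693
  x_2 = 1.770260 - (-3.331965)/(-4.520693) = 1.033213
Iteration 3:
  f(1.033213) = -0.555467
  f'(1.033213) = -2.925374
  x_3 = 1.033213 - (-0.555467)/(-2.925374) = 0.843334
Iteration 4:
  f(0.843334) = -0.046236
  f'(0.843334) = -2.433532
  x_4 = 0.843334 - (-0.046236)/(-2.433532) = 0.824335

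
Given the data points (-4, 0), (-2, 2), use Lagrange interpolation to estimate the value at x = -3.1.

Lagrange interpolation formula:
P(x) = Σ yᵢ × Lᵢ(x)
where Lᵢ(x) = Π_{j≠i} (x - xⱼ)/(xᵢ - xⱼ)

L_0(-3.1) = (-3.1 - (-2))/(-4 - (-2)) = 0.550000
L_1(-3.1) = (-3.1 - (-4))/(-2 - (-4)) = 0.450000

P(-3.1) = 0×L_0(-3.1) + 2×L_1(-3.1)
P(-3.1) = 0.900000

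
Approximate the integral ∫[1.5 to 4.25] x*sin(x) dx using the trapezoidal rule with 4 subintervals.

f(x) = x*sin(x)
a = 1.5, b = 4.25, n = 4
h = (b - a)/n = 0.687500

Trapezoidal rule: (h/2)[f(x₀) + 2f(x₁) + 2f(x₂) + ... + f(xₙ)]

x_0 = 1.5000, f(x_0) = 1.496242, coefficient = 1
x_1 = 2.1875, f(x_1) = 1.784539, coefficient = 2
x_2 = 2.8750, f(x_2) = 0.757407, coefficient = 2
x_3 = 3.5625, f(x_3) = -1.455598, coefficient = 2
x_4 = 4.2500, f(x_4) = -3.803705, coefficient = 1

I ≈ (0.687500/2) × -0.134765 = -0.046325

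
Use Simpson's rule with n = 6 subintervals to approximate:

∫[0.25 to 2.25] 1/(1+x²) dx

f(x) = 1/(1+x²)
a = 0.25, b = 2.25, n = 6
h = (b - a)/n = 0.333333

Simpson's rule: (h/3)[f(x₀) + 4f(x₁) + 2f(x₂) + ... + f(xₙ)]

x_0 = 0.2500, f(x_0) = 0.941176, coefficient = 1
x_1 = 0.5833, f(x_1) = 0.746114, coefficient = 4
x_2 = 0.9167, f(x_2) = 0.543396, coefficient = 2
x_3 = 1.2500, f(x_3) = 0.390244, coefficient = 4
x_4 = 1.5833, f(x_4) = 0.285149, coefficient = 2
x_5 = 1.9167, f(x_5) = 0.213967, coefficient = 4
x_6 = 2.2500, f(x_6) = 0.164948, coefficient = 1

I ≈ (0.333333/3) × 8.164515 = 0.907168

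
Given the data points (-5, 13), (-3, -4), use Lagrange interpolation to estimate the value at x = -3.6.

Lagrange interpolation formula:
P(x) = Σ yᵢ × Lᵢ(x)
where Lᵢ(x) = Π_{j≠i} (x - xⱼ)/(xᵢ - xⱼ)

L_0(-3.6) = (-3.6 - (-3))/(-5 - (-3)) = 0.300000
L_1(-3.6) = (-3.6 - (-5))/(-3 - (-5)) = 0.700000

P(-3.6) = 13×L_0(-3.6) + (-4)×L_1(-3.6)
P(-3.6) = 1.100000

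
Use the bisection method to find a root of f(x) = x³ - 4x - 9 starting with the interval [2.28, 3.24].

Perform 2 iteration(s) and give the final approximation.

f(x) = x³ - 4x - 9
Initial interval: [2.28, 3.24]

Iteration 1:
  c_1 = (2.280000 + 3.240000)/2 = 2.760000
  f(c_1) = f(2.760000) = 0.984576
  f(a) × f(c) < 0, new interval: [2.280000, 2.760000]
Iteration 2:
  c_2 = (2.280000 + 2.760000)/2 = 2.520000
  f(c_2) = f(2.520000) = -3.076992
  f(a) × f(c) ≥ 0, new interval: [2.520000, 2.760000]

After 2 iteration(s), the approximation is c_2 = 2.520000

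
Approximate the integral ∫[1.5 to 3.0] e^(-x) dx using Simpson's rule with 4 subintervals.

f(x) = e^(-x)
a = 1.5, b = 3.0, n = 4
h = (b - a)/n = 0.375000

Simpson's rule: (h/3)[f(x₀) + 4f(x₁) + 2f(x₂) + ... + f(xₙ)]

x_0 = 1.5000, f(x_0) = 0.223130, coefficient = 1
x_1 = 1.8750, f(x_1) = 0.153355, coefficient = 4
x_2 = 2.2500, f(x_2) = 0.105399, coefficient = 2
x_3 = 2.6250, f(x_3) = 0.072440, coefficient = 4
x_4 = 3.0000, f(x_4) = 0.049787, coefficient = 1

I ≈ (0.375000/3) × 1.386895 = 0.173362
Exact value: 0.173343
Error: 0.000019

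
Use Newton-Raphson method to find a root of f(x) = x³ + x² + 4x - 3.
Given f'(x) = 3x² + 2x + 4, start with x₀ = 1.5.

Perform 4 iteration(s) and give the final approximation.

f(x) = x³ + x² + 4x - 3
f'(x) = 3x² + 2x + 4
x₀ = 1.5

Newton-Raphson formula: x_{n+1} = x_n - f(x_n)/f'(x_n)

Iteration 1:
  f(1.500000) = 8.625000
  f'(1.500000) = 13.750000
  x_1 = 1.500000 - 8.625000/13.750000 = 0.872727
Iteration 2:
  f(0.872727) = 1.917277
  f'(0.872727) = 8.030413
  x_2 = 0.872727 - 1.917277/8.030413 = 0.633975
Iteration 3:
  f(0.633975) = 0.192636
  f'(0.633975) = 6.473724
  x_3 = 0.633975 - 0.192636/6.473724 = 0.604219
Iteration 4:
  f(0.604219) = 0.002543
  f'(0.604219) = 6.303678
  x_4 = 0.604219 - 0.002543/6.303678 = 0.603815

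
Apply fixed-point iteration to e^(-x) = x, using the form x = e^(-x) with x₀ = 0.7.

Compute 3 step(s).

Equation: e^(-x) = x
Fixed-point form: x = e^(-x)
x₀ = 0.7

x_1 = g(0.700000) = 0.496585
x_2 = g(0.496585) = 0.608605
x_3 = g(0.608605) = 0.544109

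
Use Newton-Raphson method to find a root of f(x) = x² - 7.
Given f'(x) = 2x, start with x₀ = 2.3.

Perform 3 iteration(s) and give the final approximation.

f(x) = x² - 7
f'(x) = 2x
x₀ = 2.3

Newton-Raphson formula: x_{n+1} = x_n - f(x_n)/f'(x_n)

Iteration 1:
  f(2.300000) = -1.710000
  f'(2.300000) = 4.600000
  x_1 = 2.300000 - (-1.710000)/4.600000 = 2.671739
Iteration 2:
  f(2.671739) = 0.138190
  f'(2.671739) = 5.343478
  x_2 = 2.671739 - 0.138190/5.343478 = 2.645878
Iteration 3:
  f(2.645878) = 0.000669
  f'(2.645878) = 5.291755
  x_3 = 2.645878 - 0.000669/5.291755 = 2.645751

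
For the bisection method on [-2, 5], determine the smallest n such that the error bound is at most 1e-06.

We need (b-a)/2^n ≤ 1e-06
(5 - (-2))/2^n ≤ 1e-06
7/2^n ≤ 1e-06
2^n ≥ 7000000
n ≥ log₂(7000000) = 22.74
n ≥ 23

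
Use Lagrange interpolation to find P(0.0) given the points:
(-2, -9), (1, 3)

Lagrange interpolation formula:
P(x) = Σ yᵢ × Lᵢ(x)
where Lᵢ(x) = Π_{j≠i} (x - xⱼ)/(xᵢ - xⱼ)

L_0(0.0) = (0.0 - 1)/(-2 - 1) = 0.333333
L_1(0.0) = (0.0 - (-2))/(1 - (-2)) = 0.666667

P(0.0) = (-9)×L_0(0.0) + 3×L_1(0.0)
P(0.0) = -1.000000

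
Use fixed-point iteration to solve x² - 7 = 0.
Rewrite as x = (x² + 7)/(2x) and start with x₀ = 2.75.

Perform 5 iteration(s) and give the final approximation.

Equation: x² - 7 = 0
Fixed-point form: x = (x² + 7)/(2x)
x₀ = 2.75

x_1 = g(2.750000) = 2.647727
x_2 = g(2.647727) = 2.645752
x_3 = g(2.645752) = 2.645751
x_4 = g(2.645751) = 2.645751
x_5 = g(2.645751) = 2.645751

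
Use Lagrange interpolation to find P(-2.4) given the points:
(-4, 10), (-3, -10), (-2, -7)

Lagrange interpolation formula:
P(x) = Σ yᵢ × Lᵢ(x)
where Lᵢ(x) = Π_{j≠i} (x - xⱼ)/(xᵢ - xⱼ)

L_0(-2.4) = (-2.4 - (-3))/(-4 - (-3)) × (-2.4 - (-2))/(-4 - (-2)) = -0.120000
L_1(-2.4) = (-2.4 - (-4))/(-3 - (-4)) × (-2.4 - (-2))/(-3 - (-2)) = 0.640000
L_2(-2.4) = (-2.4 - (-4))/(-2 - (-4)) × (-2.4 - (-3))/(-2 - (-3)) = 0.480000

P(-2.4) = 10×L_0(-2.4) + (-10)×L_1(-2.4) + (-7)×L_2(-2.4)
P(-2.4) = -10.960000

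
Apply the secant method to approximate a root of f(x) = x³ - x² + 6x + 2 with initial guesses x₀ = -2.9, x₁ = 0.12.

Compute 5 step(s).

f(x) = x³ - x² + 6x + 2
x₀ = -2.9, x₁ = 0.12

Secant formula: x_{n+1} = x_n - f(x_n)(x_n - x_{n-1})/(f(x_n) - f(x_{n-1}))

Iteration 1:
  f(-2.900000) = -48.199000
  f(0.120000) = 2.707328
  x_2 = 0.120000 - 2.707328×(0.120000 - (-2.900000))/(2.707328 - (-48.199000))
       = -0.040611
Iteration 2:
  f(0.120000) = 2.707328
  f(-0.040611) = 1.754616
  x_3 = -0.040611 - 1.754616×(-0.040611 - 0.120000)/(1.754616 - 2.707328)
       = -0.336410
Iteration 3:
  f(-0.040611) = 1.754616
  f(-0.336410) = -0.169705
  x_4 = -0.336410 - (-0.169705)×(-0.336410 - (-0.040611))/(-0.169705 - 1.754616)
       = -0.310324
Iteration 4:
  f(-0.336410) = -0.169705
  f(-0.310324) = 0.011872
  x_5 = -0.310324 - 0.011872×(-0.310324 - (-0.336410))/(0.011872 - (-0.169705))
       = -0.312029
Iteration 5:
  f(-0.310324) = 0.011872
  f(-0.312029) = 0.000081
  x_6 = -0.312029 - 0.000081×(-0.312029 - (-0.310324))/(0.000081 - 0.011872)
       = -0.312041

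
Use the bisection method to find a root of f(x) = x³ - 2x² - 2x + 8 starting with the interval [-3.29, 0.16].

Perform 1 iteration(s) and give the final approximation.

f(x) = x³ - 2x² - 2x + 8
Initial interval: [-3.29, 0.16]

Iteration 1:
  c_1 = (-3.290000 + 0.160000)/2 = -1.565000
  f(c_1) = f(-1.565000) = 2.398513
  f(a) × f(c) < 0, new interval: [-3.290000, -1.565000]

After 1 iteration(s), the approximation is c_1 = -1.565000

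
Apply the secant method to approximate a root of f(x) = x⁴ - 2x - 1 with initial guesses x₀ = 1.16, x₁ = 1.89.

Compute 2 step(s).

f(x) = x⁴ - 2x - 1
x₀ = 1.16, x₁ = 1.89

Secant formula: x_{n+1} = x_n - f(x_n)(x_n - x_{n-1})/(f(x_n) - f(x_{n-1}))

Iteration 1:
  f(1.160000) = -1.509361
  f(1.890000) = 7.979898
  x_2 = 1.890000 - 7.979898×(1.890000 - 1.160000)/(7.979898 - (-1.509361))
       = 1.276114
Iteration 2:
  f(1.890000) = 7.979898
  f(1.276114) = -0.900325
  x_3 = 1.276114 - (-0.900325)×(1.276114 - 1.890000)/(-0.900325 - 7.979898)
       = 1.338353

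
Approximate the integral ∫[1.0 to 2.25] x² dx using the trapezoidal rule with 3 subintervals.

f(x) = x²
a = 1.0, b = 2.25, n = 3
h = (b - a)/n = 0.416667

Trapezoidal rule: (h/2)[f(x₀) + 2f(x₁) + 2f(x₂) + ... + f(xₙ)]

x_0 = 1.0000, f(x_0) = 1.000000, coefficient = 1
x_1 = 1.4167, f(x_1) = 2.006944, coefficient = 2
x_2 = 1.8333, f(x_2) = 3.361111, coefficient = 2
x_3 = 2.2500, f(x_3) = 5.062500, coefficient = 1

I ≈ (0.416667/2) × 16.798611 = 3.499711
Exact value: 3.463542
Error: 0.036169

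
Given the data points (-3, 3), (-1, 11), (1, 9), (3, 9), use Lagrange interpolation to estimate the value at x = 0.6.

Lagrange interpolation formula:
P(x) = Σ yᵢ × Lᵢ(x)
where Lᵢ(x) = Π_{j≠i} (x - xⱼ)/(xᵢ - xⱼ)

L_0(0.6) = (0.6 - (-1))/(-3 - (-1)) × (0.6 - 1)/(-3 - 1) × (0.6 - 3)/(-3 - 3) = -0.032000
L_1(0.6) = (0.6 - (-3))/(-1 - (-3)) × (0.6 - 1)/(-1 - 1) × (0.6 - 3)/(-1 - 3) = 0.216000
L_2(0.6) = (0.6 - (-3))/(1 - (-3)) × (0.6 - (-1))/(1 - (-1)) × (0.6 - 3)/(1 - 3) = 0.864000
L_3(0.6) = (0.6 - (-3))/(3 - (-3)) × (0.6 - (-1))/(3 - (-1)) × (0.6 - 1)/(3 - 1) = -0.048000

P(0.6) = 3×L_0(0.6) + 11×L_1(0.6) + 9×L_2(0.6) + 9×L_3(0.6)
P(0.6) = 9.624000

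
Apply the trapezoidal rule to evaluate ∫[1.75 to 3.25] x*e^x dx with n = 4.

f(x) = x*e^x
a = 1.75, b = 3.25, n = 4
h = (b - a)/n = 0.375000

Trapezoidal rule: (h/2)[f(x₀) + 2f(x₁) + 2f(x₂) + ... + f(xₙ)]

x_0 = 1.7500, f(x_0) = 10.070555, coefficient = 1
x_1 = 2.1250, f(x_1) = 17.792407, coefficient = 2
x_2 = 2.5000, f(x_2) = 30.456235, coefficient = 2
x_3 = 2.8750, f(x_3) = 50.960594, coefficient = 2
x_4 = 3.2500, f(x_4) = 83.818605, coefficient = 1

I ≈ (0.375000/2) × 292.307632 = 54.807681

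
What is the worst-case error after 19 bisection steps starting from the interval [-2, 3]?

Bisection error bound: |error| ≤ (b-a)/2^n
|error| ≤ (3 - (-2))/2^19 = 5/2^19
|error| ≤ 0.0000095367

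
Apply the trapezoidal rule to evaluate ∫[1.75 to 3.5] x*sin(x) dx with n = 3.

f(x) = x*sin(x)
a = 1.75, b = 3.5, n = 3
h = (b - a)/n = 0.583333

Trapezoidal rule: (h/2)[f(x₀) + 2f(x₁) + 2f(x₂) + ... + f(xₙ)]

x_0 = 1.7500, f(x_0) = 1.721975, coefficient = 1
x_1 = 2.3333, f(x_1) = 1.687200, coefficient = 2
x_2 = 2.9167, f(x_2) = 0.650516, coefficient = 2
x_3 = 3.5000, f(x_3) = -1.227741, coefficient = 1

I ≈ (0.583333/2) × 5.169668 = 1.507820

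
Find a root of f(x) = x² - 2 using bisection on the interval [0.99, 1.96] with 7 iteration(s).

f(x) = x² - 2
Initial interval: [0.99, 1.96]

Iteration 1:
  c_1 = (0.990000 + 1.960000)/2 = 1.475000
  f(c_1) = f(1.475000) = 0.175625
  f(a) × f(c) < 0, new interval: [0.990000, 1.475000]
Iteration 2:
  c_2 = (0.990000 + 1.475000)/2 = 1.232500
  f(c_2) = f(1.232500) = -0.480944
  f(a) × f(c) ≥ 0, new interval: [1.232500, 1.475000]
Iteration 3:
  c_3 = (1.232500 + 1.475000)/2 = 1.353750
  f(c_3) = f(1.353750) = -0.167361
  f(a) × f(c) ≥ 0, new interval: [1.353750, 1.475000]
Iteration 4:
  c_4 = (1.353750 + 1.475000)/2 = 1.414375
  f(c_4) = f(1.414375) = 0.000457
  f(a) × f(c) < 0, new interval: [1.353750, 1.414375]
Iteration 5:
  c_5 = (1.353750 + 1.414375)/2 = 1.384063
  f(c_5) = f(1.384063) = -0.084371
  f(a) × f(c) ≥ 0, new interval: [1.384063, 1.414375]
Iteration 6:
  c_6 = (1.384063 + 1.414375)/2 = 1.399219
  f(c_6) = f(1.399219) = -0.042187
  f(a) × f(c) ≥ 0, new interval: [1.399219, 1.414375]
Iteration 7:
  c_7 = (1.399219 + 1.414375)/2 = 1.406797
  f(c_7) = f(1.406797) = -0.020923
  f(a) × f(c) ≥ 0, new interval: [1.406797, 1.414375]

After 7 iteration(s), the approximation is c_7 = 1.406797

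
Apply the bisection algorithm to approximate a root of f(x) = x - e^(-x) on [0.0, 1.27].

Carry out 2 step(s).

f(x) = x - e^(-x)
Initial interval: [0.0, 1.27]

Iteration 1:
  c_1 = (0.000000 + 1.270000)/2 = 0.635000
  f(c_1) = f(0.635000) = 0.105065
  f(a) × f(c) < 0, new interval: [0.000000, 0.635000]
Iteration 2:
  c_2 = (0.000000 + 0.635000)/2 = 0.317500
  f(c_2) = f(0.317500) = -0.410467
  f(a) × f(c) ≥ 0, new interval: [0.317500, 0.635000]

After 2 iteration(s), the approximation is c_2 = 0.317500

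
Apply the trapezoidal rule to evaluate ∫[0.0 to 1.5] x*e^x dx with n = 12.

f(x) = x*e^x
a = 0.0, b = 1.5, n = 12
h = (b - a)/n = 0.125000

Trapezoidal rule: (h/2)[f(x₀) + 2f(x₁) + 2f(x₂) + ... + f(xₙ)]

x_0 = 0.0000, f(x_0) = 0.000000, coefficient = 1
x_1 = 0.1250, f(x_1) = 0.141644, coefficient = 2
x_2 = 0.2500, f(x_2) = 0.321006, coefficient = 2
x_3 = 0.3750, f(x_3) = 0.545622, coefficient = 2
x_4 = 0.5000, f(x_4) = 0.824361, coefficient = 2
x_5 = 0.6250, f(x_5) = 1.167654, coefficient = 2
x_6 = 0.7500, f(x_6) = 1.587750, coefficient = 2
x_7 = 0.8750, f(x_7) = 2.099016, coefficient = 2
x_8 = 1.0000, f(x_8) = 2.718282, coefficient = 2
x_9 = 1.1250, f(x_9) = 3.465244, coefficient = 2
x_10 = 1.2500, f(x_10) = 4.362929, coefficient = 2
x_11 = 1.3750, f(x_11) = 5.438230, coefficient = 2
x_12 = 1.5000, f(x_12) = 6.722534, coefficient = 1

I ≈ (0.125000/2) × 52.066007 = 3.254125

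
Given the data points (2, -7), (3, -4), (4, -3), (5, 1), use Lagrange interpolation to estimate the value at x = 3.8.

Lagrange interpolation formula:
P(x) = Σ yᵢ × Lᵢ(x)
where Lᵢ(x) = Π_{j≠i} (x - xⱼ)/(xᵢ - xⱼ)

L_0(3.8) = (3.8 - 3)/(2 - 3) × (3.8 - 4)/(2 - 4) × (3.8 - 5)/(2 - 5) = -0.032000
L_1(3.8) = (3.8 - 2)/(3 - 2) × (3.8 - 4)/(3 - 4) × (3.8 - 5)/(3 - 5) = 0.216000
L_2(3.8) = (3.8 - 2)/(4 - 2) × (3.8 - 3)/(4 - 3) × (3.8 - 5)/(4 - 5) = 0.864000
L_3(3.8) = (3.8 - 2)/(5 - 2) × (3.8 - 3)/(5 - 3) × (3.8 - 4)/(5 - 4) = -0.048000

P(3.8) = (-7)×L_0(3.8) + (-4)×L_1(3.8) + (-3)×L_2(3.8) + 1×L_3(3.8)
P(3.8) = -3.280000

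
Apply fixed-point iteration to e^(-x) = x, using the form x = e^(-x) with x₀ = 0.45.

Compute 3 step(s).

Equation: e^(-x) = x
Fixed-point form: x = e^(-x)
x₀ = 0.45

x_1 = g(0.450000) = 0.637628
x_2 = g(0.637628) = 0.528545
x_3 = g(0.528545) = 0.589462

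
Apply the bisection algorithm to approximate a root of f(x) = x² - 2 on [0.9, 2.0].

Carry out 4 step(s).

f(x) = x² - 2
Initial interval: [0.9, 2.0]

Iteration 1:
  c_1 = (0.900000 + 2.000000)/2 = 1.450000
  f(c_1) = f(1.450000) = 0.102500
  f(a) × f(c) < 0, new interval: [0.900000, 1.450000]
Iteration 2:
  c_2 = (0.900000 + 1.450000)/2 = 1.175000
  f(c_2) = f(1.175000) = -0.619375
  f(a) × f(c) ≥ 0, new interval: [1.175000, 1.450000]
Iteration 3:
  c_3 = (1.175000 + 1.450000)/2 = 1.312500
  f(c_3) = f(1.312500) = -0.277344
  f(a) × f(c) ≥ 0, new interval: [1.312500, 1.450000]
Iteration 4:
  c_4 = (1.312500 + 1.450000)/2 = 1.381250
  f(c_4) = f(1.381250) = -0.092148
  f(a) × f(c) ≥ 0, new interval: [1.381250, 1.450000]

After 4 iteration(s), the approximation is c_4 = 1.381250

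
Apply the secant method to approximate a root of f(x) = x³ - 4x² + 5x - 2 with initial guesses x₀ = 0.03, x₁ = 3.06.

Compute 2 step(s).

f(x) = x³ - 4x² + 5x - 2
x₀ = 0.03, x₁ = 3.06

Secant formula: x_{n+1} = x_n - f(x_n)(x_n - x_{n-1})/(f(x_n) - f(x_{n-1}))

Iteration 1:
  f(0.030000) = -1.853573
  f(3.060000) = 4.498216
  x_2 = 3.060000 - 4.498216×(3.060000 - 0.030000)/(4.498216 - (-1.853573))
       = 0.914212
Iteration 2:
  f(3.060000) = 4.498216
  f(0.914212) = -0.007991
  x_3 = 0.914212 - (-0.007991)×(0.914212 - 3.060000)/(-0.007991 - 4.498216)
       = 0.918017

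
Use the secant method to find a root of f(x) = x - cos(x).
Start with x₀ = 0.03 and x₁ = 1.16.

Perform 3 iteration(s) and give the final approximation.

f(x) = x - cos(x)
x₀ = 0.03, x₁ = 1.16

Secant formula: x_{n+1} = x_n - f(x_n)(x_n - x_{n-1})/(f(x_n) - f(x_{n-1}))

Iteration 1:
  f(0.030000) = -0.969550
  f(1.160000) = 0.760660
  x_2 = 1.160000 - 0.760660×(1.160000 - 0.030000)/(0.760660 - (-0.969550))
       = 0.663213
Iteration 2:
  f(1.160000) = 0.760660
  f(0.663213) = -0.124805
  x_3 = 0.663213 - (-0.124805)×(0.663213 - 1.160000)/(-0.124805 - 0.760660)
       = 0.733234
Iteration 3:
  f(0.663213) = -0.124805
  f(0.733234) = -0.009779
  x_4 = 0.733234 - (-0.009779)×(0.733234 - 0.663213)/(-0.009779 - (-0.124805))
       = 0.739187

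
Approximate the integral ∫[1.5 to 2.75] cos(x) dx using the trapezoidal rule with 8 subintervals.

f(x) = cos(x)
a = 1.5, b = 2.75, n = 8
h = (b - a)/n = 0.156250

Trapezoidal rule: (h/2)[f(x₀) + 2f(x₁) + 2f(x₂) + ... + f(xₙ)]

x_0 = 1.5000, f(x_0) = 0.070737, coefficient = 1
x_1 = 1.6562, f(x_1) = -0.085350, coefficient = 2
x_2 = 1.8125, f(x_2) = -0.239357, coefficient = 2
x_3 = 1.9688, f(x_3) = -0.387533, coefficient = 2
x_4 = 2.1250, f(x_4) = -0.526266, coefficient = 2
x_5 = 2.2812, f(x_5) = -0.652178, coefficient = 2
x_6 = 2.4375, f(x_6) = -0.762199, coefficient = 2
x_7 = 2.5938, f(x_7) = -0.853650, coefficient = 2
x_8 = 2.7500, f(x_8) = -0.924302, coefficient = 1

I ≈ (0.156250/2) × -7.866631 = -0.614581
Exact value: -0.615834
Error: 0.001253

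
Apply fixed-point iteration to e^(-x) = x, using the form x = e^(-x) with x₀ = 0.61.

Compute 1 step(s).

Equation: e^(-x) = x
Fixed-point form: x = e^(-x)
x₀ = 0.61

x_1 = g(0.610000) = 0.543351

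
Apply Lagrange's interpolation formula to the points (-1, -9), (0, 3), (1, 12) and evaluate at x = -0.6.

Lagrange interpolation formula:
P(x) = Σ yᵢ × Lᵢ(x)
where Lᵢ(x) = Π_{j≠i} (x - xⱼ)/(xᵢ - xⱼ)

L_0(-0.6) = (-0.6 - 0)/(-1 - 0) × (-0.6 - 1)/(-1 - 1) = 0.480000
L_1(-0.6) = (-0.6 - (-1))/(0 - (-1)) × (-0.6 - 1)/(0 - 1) = 0.640000
L_2(-0.6) = (-0.6 - (-1))/(1 - (-1)) × (-0.6 - 0)/(1 - 0) = -0.120000

P(-0.6) = (-9)×L_0(-0.6) + 3×L_1(-0.6) + 12×L_2(-0.6)
P(-0.6) = -3.840000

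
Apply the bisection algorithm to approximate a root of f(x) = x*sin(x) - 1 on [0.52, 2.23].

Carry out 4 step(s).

f(x) = x*sin(x) - 1
Initial interval: [0.52, 2.23]

Iteration 1:
  c_1 = (0.520000 + 2.230000)/2 = 1.375000
  f(c_1) = f(1.375000) = 0.348728
  f(a) × f(c) < 0, new interval: [0.520000, 1.375000]
Iteration 2:
  c_2 = (0.520000 + 1.375000)/2 = 0.947500
  f(c_2) = f(0.947500) = -0.230669
  f(a) × f(c) ≥ 0, new interval: [0.947500, 1.375000]
Iteration 3:
  c_3 = (0.947500 + 1.375000)/2 = 1.161250
  f(c_3) = f(1.161250) = 0.065216
  f(a) × f(c) < 0, new interval: [0.947500, 1.161250]
Iteration 4:
  c_4 = (0.947500 + 1.161250)/2 = 1.054375
  f(c_4) = f(1.054375) = -0.083124
  f(a) × f(c) ≥ 0, new interval: [1.054375, 1.161250]

After 4 iteration(s), the approximation is c_4 = 1.054375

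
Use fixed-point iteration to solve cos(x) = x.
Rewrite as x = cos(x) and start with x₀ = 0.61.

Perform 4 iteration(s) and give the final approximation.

Equation: cos(x) = x
Fixed-point form: x = cos(x)
x₀ = 0.61

x_1 = g(0.610000) = 0.819648
x_2 = g(0.819648) = 0.682479
x_3 = g(0.682479) = 0.776012
x_4 = g(0.776012) = 0.713713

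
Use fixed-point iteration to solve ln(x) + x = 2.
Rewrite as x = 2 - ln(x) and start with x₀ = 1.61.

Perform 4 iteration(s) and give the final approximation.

Equation: ln(x) + x = 2
Fixed-point form: x = 2 - ln(x)
x₀ = 1.61

x_1 = g(1.610000) = 1.523766
x_2 = g(1.523766) = 1.578815
x_3 = g(1.578815) = 1.543325
x_4 = g(1.543325) = 1.566061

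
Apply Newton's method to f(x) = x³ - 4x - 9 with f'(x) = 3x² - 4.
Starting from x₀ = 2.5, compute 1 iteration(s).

f(x) = x³ - 4x - 9
f'(x) = 3x² - 4
x₀ = 2.5

Newton-Raphson formula: x_{n+1} = x_n - f(x_n)/f'(x_n)

Iteration 1:
  f(2.500000) = -3.375000
  f'(2.500000) = 14.750000
  x_1 = 2.500000 - (-3.375000)/14.750000 = 2.728814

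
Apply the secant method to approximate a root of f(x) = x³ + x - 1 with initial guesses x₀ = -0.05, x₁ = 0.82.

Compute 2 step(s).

f(x) = x³ + x - 1
x₀ = -0.05, x₁ = 0.82

Secant formula: x_{n+1} = x_n - f(x_n)(x_n - x_{n-1})/(f(x_n) - f(x_{n-1}))

Iteration 1:
  f(-0.050000) = -1.050125
  f(0.820000) = 0.371368
  x_2 = 0.820000 - 0.371368×(0.820000 - (-0.050000))/(0.371368 - (-1.050125))
       = 0.592711
Iteration 2:
  f(0.820000) = 0.371368
  f(0.592711) = -0.199067
  x_3 = 0.592711 - (-0.199067)×(0.592711 - 0.820000)/(-0.199067 - 0.371368)
       = 0.672029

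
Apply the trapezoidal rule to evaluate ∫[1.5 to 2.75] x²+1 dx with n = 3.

f(x) = x²+1
a = 1.5, b = 2.75, n = 3
h = (b - a)/n = 0.416667

Trapezoidal rule: (h/2)[f(x₀) + 2f(x₁) + 2f(x₂) + ... + f(xₙ)]

x_0 = 1.5000, f(x_0) = 3.250000, coefficient = 1
x_1 = 1.9167, f(x_1) = 4.673611, coefficient = 2
x_2 = 2.3333, f(x_2) = 6.444444, coefficient = 2
x_3 = 2.7500, f(x_3) = 8.562500, coefficient = 1

I ≈ (0.416667/2) × 34.048611 = 7.093461
Exact value: 7.057292
Error: 0.036169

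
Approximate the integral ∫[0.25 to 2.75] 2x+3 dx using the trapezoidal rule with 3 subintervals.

f(x) = 2x+3
a = 0.25, b = 2.75, n = 3
h = (b - a)/n = 0.833333

Trapezoidal rule: (h/2)[f(x₀) + 2f(x₁) + 2f(x₂) + ... + f(xₙ)]

x_0 = 0.2500, f(x_0) = 3.500000, coefficient = 1
x_1 = 1.0833, f(x_1) = 5.166667, coefficient = 2
x_2 = 1.9167, f(x_2) = 6.833333, coefficient = 2
x_3 = 2.7500, f(x_3) = 8.500000, coefficient = 1

I ≈ (0.833333/2) × 36.000000 = 15.000000
Exact value: 15.000000
Error: 0.000000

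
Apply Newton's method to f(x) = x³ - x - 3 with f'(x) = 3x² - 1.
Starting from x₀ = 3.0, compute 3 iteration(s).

f(x) = x³ - x - 3
f'(x) = 3x² - 1
x₀ = 3.0

Newton-Raphson formula: x_{n+1} = x_n - f(x_n)/f'(x_n)

Iteration 1:
  f(3.000000) = 21.000000
  f'(3.000000) = 26.000000
  x_1 = 3.000000 - 21.000000/26.000000 = 2.192308
Iteration 2:
  f(2.192308) = 5.344390
  f'(2.192308) = 13.418639
  x_2 = 2.192308 - 5.344390/13.418639 = 1.794027
Iteration 3:
  f(1.794027) = 0.980105
  f'(1.794027) = 8.655594
  x_3 = 1.794027 - 0.980105/8.655594 = 1.680793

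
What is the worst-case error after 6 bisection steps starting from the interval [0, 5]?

Bisection error bound: |error| ≤ (b-a)/2^n
|error| ≤ (5 - 0)/2^6 = 5/2^6
|error| ≤ 0.0781250000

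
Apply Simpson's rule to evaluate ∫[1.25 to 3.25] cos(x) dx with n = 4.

f(x) = cos(x)
a = 1.25, b = 3.25, n = 4
h = (b - a)/n = 0.500000

Simpson's rule: (h/3)[f(x₀) + 4f(x₁) + 2f(x₂) + ... + f(xₙ)]

x_0 = 1.2500, f(x_0) = 0.315322, coefficient = 1
x_1 = 1.7500, f(x_1) = -0.178246, coefficient = 4
x_2 = 2.2500, f(x_2) = -0.628174, coefficient = 2
x_3 = 2.7500, f(x_3) = -0.924302, coefficient = 4
x_4 = 3.2500, f(x_4) = -0.994130, coefficient = 1

I ≈ (0.500000/3) × -6.345348 = -1.057558
Exact value: -1.057180
Error: 0.000378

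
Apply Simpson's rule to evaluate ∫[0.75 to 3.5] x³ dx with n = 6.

f(x) = x³
a = 0.75, b = 3.5, n = 6
h = (b - a)/n = 0.458333

Simpson's rule: (h/3)[f(x₀) + 4f(x₁) + 2f(x₂) + ... + f(xₙ)]

x_0 = 0.7500, f(x_0) = 0.421875, coefficient = 1
x_1 = 1.2083, f(x_1) = 1.764251, coefficient = 4
x_2 = 1.6667, f(x_2) = 4.629630, coefficient = 2
x_3 = 2.1250, f(x_3) = 9.595703, coefficient = 4
x_4 = 2.5833, f(x_4) = 17.240162, coefficient = 2
x_5 = 3.0417, f(x_5) = 28.140697, coefficient = 4
x_6 = 3.5000, f(x_6) = 42.875000, coefficient = 1

I ≈ (0.458333/3) × 245.039062 = 37.436523
Exact value: 37.436523
Error: 0.000000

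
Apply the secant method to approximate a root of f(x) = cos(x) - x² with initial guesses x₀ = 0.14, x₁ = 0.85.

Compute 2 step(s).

f(x) = cos(x) - x²
x₀ = 0.14, x₁ = 0.85

Secant formula: x_{n+1} = x_n - f(x_n)(x_n - x_{n-1})/(f(x_n) - f(x_{n-1}))

Iteration 1:
  f(0.140000) = 0.970616
  f(0.850000) = -0.062517
  x_2 = 0.850000 - (-0.062517)×(0.850000 - 0.140000)/(-0.062517 - 0.970616)
       = 0.807037
Iteration 2:
  f(0.850000) = -0.062517
  f(0.807037) = 0.040334
  x_3 = 0.807037 - 0.040334×(0.807037 - 0.850000)/(0.040334 - (-0.062517))
       = 0.823885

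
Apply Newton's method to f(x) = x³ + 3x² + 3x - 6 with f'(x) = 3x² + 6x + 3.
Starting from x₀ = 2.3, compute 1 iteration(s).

f(x) = x³ + 3x² + 3x - 6
f'(x) = 3x² + 6x + 3
x₀ = 2.3

Newton-Raphson formula: x_{n+1} = x_n - f(x_n)/f'(x_n)

Iteration 1:
  f(2.300000) = 28.937000
  f'(2.300000) = 32.670000
  x_1 = 2.300000 - 28.937000/32.670000 = 1.414264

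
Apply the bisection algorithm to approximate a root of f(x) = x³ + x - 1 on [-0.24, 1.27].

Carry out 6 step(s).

f(x) = x³ + x - 1
Initial interval: [-0.24, 1.27]

Iteration 1:
  c_1 = (-0.240000 + 1.270000)/2 = 0.515000
  f(c_1) = f(0.515000) = -0.348409
  f(a) × f(c) ≥ 0, new interval: [0.515000, 1.270000]
Iteration 2:
  c_2 = (0.515000 + 1.270000)/2 = 0.892500
  f(c_2) = f(0.892500) = 0.603426
  f(a) × f(c) < 0, new interval: [0.515000, 0.892500]
Iteration 3:
  c_3 = (0.515000 + 0.892500)/2 = 0.703750
  f(c_3) = f(0.703750) = 0.052292
  f(a) × f(c) < 0, new interval: [0.515000, 0.703750]
Iteration 4:
  c_4 = (0.515000 + 0.703750)/2 = 0.609375
  f(c_4) = f(0.609375) = -0.164341
  f(a) × f(c) ≥ 0, new interval: [0.609375, 0.703750]
Iteration 5:
  c_5 = (0.609375 + 0.703750)/2 = 0.656563
  f(c_5) = f(0.656563) = -0.060410
  f(a) × f(c) ≥ 0, new interval: [0.656563, 0.703750]
Iteration 6:
  c_6 = (0.656563 + 0.703750)/2 = 0.680156
  f(c_6) = f(0.680156) = -0.005195
  f(a) × f(c) ≥ 0, new interval: [0.680156, 0.703750]

After 6 iteration(s), the approximation is c_6 = 0.680156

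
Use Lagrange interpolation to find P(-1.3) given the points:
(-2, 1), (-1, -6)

Lagrange interpolation formula:
P(x) = Σ yᵢ × Lᵢ(x)
where Lᵢ(x) = Π_{j≠i} (x - xⱼ)/(xᵢ - xⱼ)

L_0(-1.3) = (-1.3 - (-1))/(-2 - (-1)) = 0.300000
L_1(-1.3) = (-1.3 - (-2))/(-1 - (-2)) = 0.700000

P(-1.3) = 1×L_0(-1.3) + (-6)×L_1(-1.3)
P(-1.3) = -3.900000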